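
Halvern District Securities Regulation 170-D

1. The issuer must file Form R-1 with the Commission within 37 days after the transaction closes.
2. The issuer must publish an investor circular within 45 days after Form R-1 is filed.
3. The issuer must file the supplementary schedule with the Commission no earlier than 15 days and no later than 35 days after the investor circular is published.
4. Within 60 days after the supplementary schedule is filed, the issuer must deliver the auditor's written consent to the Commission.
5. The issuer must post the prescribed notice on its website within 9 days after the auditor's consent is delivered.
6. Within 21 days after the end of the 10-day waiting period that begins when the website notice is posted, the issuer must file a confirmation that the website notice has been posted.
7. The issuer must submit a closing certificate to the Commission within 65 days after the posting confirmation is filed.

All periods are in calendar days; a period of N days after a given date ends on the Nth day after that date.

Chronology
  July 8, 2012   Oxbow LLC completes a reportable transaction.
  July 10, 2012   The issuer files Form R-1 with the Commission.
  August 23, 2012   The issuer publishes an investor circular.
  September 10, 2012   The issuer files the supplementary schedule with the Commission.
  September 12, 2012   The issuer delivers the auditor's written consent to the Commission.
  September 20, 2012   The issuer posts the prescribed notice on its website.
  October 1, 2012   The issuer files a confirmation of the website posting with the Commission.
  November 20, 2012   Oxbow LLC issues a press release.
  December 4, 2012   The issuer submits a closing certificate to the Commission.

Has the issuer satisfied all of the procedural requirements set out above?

(1) due by July 8, 2012 + 37 days = August 14, 2012; July 10, 2012 is within that limit.
(2) due by July 10, 2012 + 45 days = August 24, 2012; August 23, 2012 is within that limit.
(3) the permitted window runs from August 23, 2012 + 15 = September 7, 2012 to August 23, 2012 + 35 = September 27, 2012; done September 10, 2012 — within the window.
(4) due by September 10, 2012 + 60 days = November 9, 2012; completed September 12, 2012, before the deadline.
(5) due by September 12, 2012 + 9 days = September 21, 2012; September 20, 2012 is within that limit.
(6) due by September 30, 2012 + 21 days = October 21, 2012; done October 1, 2012 — timely.
(7) due by October 1, 2012 + 65 days = December 5, 2012; completed December 4, 2012, before the deadline.

Yes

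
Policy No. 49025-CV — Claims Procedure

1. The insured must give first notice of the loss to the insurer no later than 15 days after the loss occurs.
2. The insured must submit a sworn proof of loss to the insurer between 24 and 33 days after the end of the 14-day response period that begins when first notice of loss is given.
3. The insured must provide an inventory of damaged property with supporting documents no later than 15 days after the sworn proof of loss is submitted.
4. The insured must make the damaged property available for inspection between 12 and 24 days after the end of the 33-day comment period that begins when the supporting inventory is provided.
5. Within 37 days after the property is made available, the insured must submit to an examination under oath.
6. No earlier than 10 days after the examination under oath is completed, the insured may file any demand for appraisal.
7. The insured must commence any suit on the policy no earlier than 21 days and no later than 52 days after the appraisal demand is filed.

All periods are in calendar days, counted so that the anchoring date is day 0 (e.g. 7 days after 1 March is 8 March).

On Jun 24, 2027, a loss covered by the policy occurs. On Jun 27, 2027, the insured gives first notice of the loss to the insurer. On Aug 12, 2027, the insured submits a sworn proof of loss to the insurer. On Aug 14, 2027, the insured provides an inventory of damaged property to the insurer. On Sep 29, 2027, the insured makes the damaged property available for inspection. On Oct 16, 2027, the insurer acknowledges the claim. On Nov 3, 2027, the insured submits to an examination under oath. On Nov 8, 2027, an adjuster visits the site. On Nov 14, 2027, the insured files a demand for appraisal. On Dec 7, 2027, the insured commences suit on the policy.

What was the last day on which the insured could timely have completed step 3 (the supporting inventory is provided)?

Aug 27, 2027

Step 3 runs from Aug 12, 2027, when the sworn proof of loss is submitted. 15 days after Aug 12, 2027 is Aug 27, 2027.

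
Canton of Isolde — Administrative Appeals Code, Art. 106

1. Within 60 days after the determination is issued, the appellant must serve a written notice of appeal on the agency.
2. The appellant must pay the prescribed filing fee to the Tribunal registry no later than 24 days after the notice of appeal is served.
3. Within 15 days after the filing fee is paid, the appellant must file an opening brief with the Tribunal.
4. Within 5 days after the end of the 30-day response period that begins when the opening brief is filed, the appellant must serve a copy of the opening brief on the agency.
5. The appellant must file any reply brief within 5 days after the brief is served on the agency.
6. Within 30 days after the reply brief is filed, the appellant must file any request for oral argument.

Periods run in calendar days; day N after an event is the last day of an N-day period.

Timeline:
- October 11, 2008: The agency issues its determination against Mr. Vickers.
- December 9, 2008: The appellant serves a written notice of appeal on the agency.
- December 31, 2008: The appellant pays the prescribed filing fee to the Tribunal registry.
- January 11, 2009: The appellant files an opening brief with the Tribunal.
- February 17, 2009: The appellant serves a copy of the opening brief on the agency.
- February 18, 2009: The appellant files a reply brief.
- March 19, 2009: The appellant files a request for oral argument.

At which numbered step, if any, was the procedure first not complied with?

Step 4

Step 1: 60 days after October 11, 2008 (when the determination is issued) is December 10, 2008; done December 9, 2008 — timely.
Step 2: 24 days after December 9, 2008 (when the notice of appeal is served) is January 2, 2009; completed December 31, 2008, before the deadline.
Step 3: 15 days after December 31, 2008 (when the filing fee is paid) is January 15, 2009; January 11, 2009 is within that limit.
Step 4: 5 days after February 10, 2009 (end of the 30-day response period, which began when the opening brief is filed on January 11, 2009) is February 15, 2009; February 17, 2009 misses that deadline by 2 days.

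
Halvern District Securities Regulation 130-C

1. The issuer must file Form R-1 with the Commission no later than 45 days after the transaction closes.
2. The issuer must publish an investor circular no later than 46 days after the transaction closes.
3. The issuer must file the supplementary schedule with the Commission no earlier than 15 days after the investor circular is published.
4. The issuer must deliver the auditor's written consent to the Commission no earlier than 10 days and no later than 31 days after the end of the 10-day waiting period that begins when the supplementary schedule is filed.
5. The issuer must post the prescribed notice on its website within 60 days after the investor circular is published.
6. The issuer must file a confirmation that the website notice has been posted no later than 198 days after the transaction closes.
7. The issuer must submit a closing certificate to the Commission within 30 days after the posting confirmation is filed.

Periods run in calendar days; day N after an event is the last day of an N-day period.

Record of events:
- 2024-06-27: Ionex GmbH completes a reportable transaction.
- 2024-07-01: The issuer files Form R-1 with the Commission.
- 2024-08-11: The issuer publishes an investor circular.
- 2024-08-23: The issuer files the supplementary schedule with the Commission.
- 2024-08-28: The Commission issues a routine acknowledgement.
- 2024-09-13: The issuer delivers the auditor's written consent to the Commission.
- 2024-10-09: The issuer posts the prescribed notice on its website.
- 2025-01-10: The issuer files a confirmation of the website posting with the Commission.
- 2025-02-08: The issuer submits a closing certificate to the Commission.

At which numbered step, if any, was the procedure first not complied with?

Step 3

Step 1: 45 days after 2024-06-27 (when the transaction closes) is 2024-08-11; done 2024-07-01 — timely.
Step 2: 46 days after 2024-06-27 (when the transaction closes) is 2024-08-12; completed 2024-08-11, before the deadline.
Step 3: the earliest permitted date is 15 days after 2024-08-11 (when the investor circular is published), i.e. 2024-08-26; acted on 2024-08-23, 3 days prematurely.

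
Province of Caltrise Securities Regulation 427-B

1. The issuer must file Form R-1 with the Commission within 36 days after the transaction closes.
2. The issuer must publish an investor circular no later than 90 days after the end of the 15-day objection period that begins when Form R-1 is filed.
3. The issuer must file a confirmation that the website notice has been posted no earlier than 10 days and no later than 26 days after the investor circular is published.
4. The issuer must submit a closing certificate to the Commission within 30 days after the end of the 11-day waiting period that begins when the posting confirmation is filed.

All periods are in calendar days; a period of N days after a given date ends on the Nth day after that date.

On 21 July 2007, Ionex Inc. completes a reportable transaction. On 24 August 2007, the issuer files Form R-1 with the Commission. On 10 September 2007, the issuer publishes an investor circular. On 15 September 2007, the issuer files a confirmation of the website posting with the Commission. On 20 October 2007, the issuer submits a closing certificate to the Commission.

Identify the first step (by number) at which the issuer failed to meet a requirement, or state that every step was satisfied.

Step 3

(1) due by 21 July 2007 + 36 days = 26 August 2007; 24 August 2007 is within that limit.
(2) due by 8 September 2007 + 90 days = 7 December 2007; completed 10 September 2007, before the deadline.
(3) the permitted window runs from 10 September 2007 + 10 = 20 September 2007 to 10 September 2007 + 26 = 6 October 2007; 15 September 2007 is 5 days too early.
The analysis stops there.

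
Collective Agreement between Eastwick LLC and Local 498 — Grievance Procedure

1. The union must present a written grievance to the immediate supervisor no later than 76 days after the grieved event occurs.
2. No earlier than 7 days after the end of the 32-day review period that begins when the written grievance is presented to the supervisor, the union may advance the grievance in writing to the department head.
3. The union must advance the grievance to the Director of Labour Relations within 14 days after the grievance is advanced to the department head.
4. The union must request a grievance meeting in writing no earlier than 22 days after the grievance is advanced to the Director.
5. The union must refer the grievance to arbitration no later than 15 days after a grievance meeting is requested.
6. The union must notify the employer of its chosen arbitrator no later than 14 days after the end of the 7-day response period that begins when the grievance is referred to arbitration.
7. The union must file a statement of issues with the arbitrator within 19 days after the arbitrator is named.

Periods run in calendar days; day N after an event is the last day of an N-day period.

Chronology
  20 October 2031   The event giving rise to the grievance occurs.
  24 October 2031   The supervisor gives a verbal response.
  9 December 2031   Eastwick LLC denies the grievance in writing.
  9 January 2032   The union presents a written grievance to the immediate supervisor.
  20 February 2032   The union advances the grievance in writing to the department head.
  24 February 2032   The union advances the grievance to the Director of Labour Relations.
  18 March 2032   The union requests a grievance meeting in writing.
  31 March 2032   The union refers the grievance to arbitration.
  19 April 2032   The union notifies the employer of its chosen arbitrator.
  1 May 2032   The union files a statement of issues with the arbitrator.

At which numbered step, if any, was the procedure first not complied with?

Step 1

Step 1: 76 days after 20 October 2031 (when the grieved event occurs) is 4 January 2032; not done until 9 January 2032, 5 days after the deadline.
The analysis stops there.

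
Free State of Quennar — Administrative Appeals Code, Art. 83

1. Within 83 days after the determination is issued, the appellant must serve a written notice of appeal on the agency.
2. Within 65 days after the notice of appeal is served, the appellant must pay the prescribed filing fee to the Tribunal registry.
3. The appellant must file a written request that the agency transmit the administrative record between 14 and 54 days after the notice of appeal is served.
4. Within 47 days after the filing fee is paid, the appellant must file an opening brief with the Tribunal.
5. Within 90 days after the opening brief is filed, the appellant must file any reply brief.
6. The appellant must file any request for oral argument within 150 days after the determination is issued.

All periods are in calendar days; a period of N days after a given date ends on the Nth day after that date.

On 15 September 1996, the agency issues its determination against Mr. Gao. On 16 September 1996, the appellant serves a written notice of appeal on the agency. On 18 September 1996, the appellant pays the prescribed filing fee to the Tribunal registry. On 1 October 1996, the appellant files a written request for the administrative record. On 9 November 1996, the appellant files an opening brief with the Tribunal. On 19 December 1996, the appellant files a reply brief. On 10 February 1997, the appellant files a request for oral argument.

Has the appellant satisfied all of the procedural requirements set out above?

Step 1: 83 days after 15 September 1996 (when the determination is issued) is 7 December 1996; completed 16 September 1996, before the deadline.
Step 2: 65 days after 16 September 1996 (when the notice of appeal is served) is 20 November 1996; 18 September 1996 is within that limit.
Step 3: the window is 14–54 days after 16 September 1996 (when the notice of appeal is served), so 30 September 1996 through 9 November 1996; 1 October 1996 falls inside that range.
Step 4: 47 days after 18 September 1996 (when the filing fee is paid) is 4 November 1996; 9 November 1996 misses that deadline by 5 days.
That is the first point of non-compliance.

No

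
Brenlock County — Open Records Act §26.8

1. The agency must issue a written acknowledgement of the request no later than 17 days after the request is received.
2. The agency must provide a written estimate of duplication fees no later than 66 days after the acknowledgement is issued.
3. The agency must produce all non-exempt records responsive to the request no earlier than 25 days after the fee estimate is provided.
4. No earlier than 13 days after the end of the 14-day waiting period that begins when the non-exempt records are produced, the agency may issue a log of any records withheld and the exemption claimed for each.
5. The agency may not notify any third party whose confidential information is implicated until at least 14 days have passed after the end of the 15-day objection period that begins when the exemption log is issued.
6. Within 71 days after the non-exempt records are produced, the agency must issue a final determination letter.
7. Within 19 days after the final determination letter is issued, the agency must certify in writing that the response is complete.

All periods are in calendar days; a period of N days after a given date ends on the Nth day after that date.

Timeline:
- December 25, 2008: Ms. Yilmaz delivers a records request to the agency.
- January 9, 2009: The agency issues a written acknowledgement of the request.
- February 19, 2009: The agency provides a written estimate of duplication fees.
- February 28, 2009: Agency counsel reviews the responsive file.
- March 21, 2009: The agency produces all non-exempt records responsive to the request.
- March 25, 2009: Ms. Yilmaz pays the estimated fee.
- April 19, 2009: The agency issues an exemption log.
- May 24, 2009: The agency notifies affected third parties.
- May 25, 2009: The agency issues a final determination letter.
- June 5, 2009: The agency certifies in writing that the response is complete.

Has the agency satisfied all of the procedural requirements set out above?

(1) due by December 25, 2008 + 17 days = January 11, 2009; done January 9, 2009 — timely.
(2) due by January 9, 2009 + 66 days = March 16, 2009; February 19, 2009 is within that limit.
(3) permitted from February 19, 2009 + 25 days = March 16, 2009 onward; March 21, 2009 is on or after that date.
(4) permitted from April 4, 2009 + 13 days = April 17, 2009 onward; done April 19, 2009 — permitted.
(5) permitted from May 4, 2009 + 14 days = May 18, 2009 onward; May 24, 2009 is on or after that date.
(6) due by March 21, 2009 + 71 days = May 31, 2009; May 25, 2009 is within that limit.
(7) due by May 25, 2009 + 19 days = June 13, 2009; completed June 5, 2009, before the deadline.

Yes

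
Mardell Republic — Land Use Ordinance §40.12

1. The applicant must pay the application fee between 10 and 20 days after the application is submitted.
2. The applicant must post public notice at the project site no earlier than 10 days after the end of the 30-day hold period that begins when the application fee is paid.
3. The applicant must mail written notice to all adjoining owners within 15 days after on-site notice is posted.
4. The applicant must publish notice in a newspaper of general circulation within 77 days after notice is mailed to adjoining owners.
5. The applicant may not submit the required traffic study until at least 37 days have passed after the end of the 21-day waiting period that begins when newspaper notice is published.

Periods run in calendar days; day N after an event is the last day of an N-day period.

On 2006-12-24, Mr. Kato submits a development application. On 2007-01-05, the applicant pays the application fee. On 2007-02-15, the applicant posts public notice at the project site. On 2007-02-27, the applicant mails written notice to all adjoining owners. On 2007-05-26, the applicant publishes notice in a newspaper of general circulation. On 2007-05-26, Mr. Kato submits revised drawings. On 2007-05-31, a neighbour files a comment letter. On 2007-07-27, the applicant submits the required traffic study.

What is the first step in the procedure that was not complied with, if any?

Step 1: the window is 10–20 days after 2006-12-24 (when the application is submitted), so 2007-01-03 through 2007-01-13; 2007-01-05 falls inside that range.
Step 2: the earliest permitted date is 10 days after 2007-02-04 (end of the 30-day hold period, which began when the application fee is paid on 2007-01-05), i.e. 2007-02-14; 2007-02-15 is on or after that date.
Step 3: 15 days after 2007-02-15 (when on-site notice is posted) is 2007-03-02; 2007-02-27 is within that limit.
Step 4: 77 days after 2007-02-27 (when notice is mailed to adjoining owners) is 2007-05-15; 2007-05-26 misses that deadline by 11 days.
Later steps need not be reached.

Step 4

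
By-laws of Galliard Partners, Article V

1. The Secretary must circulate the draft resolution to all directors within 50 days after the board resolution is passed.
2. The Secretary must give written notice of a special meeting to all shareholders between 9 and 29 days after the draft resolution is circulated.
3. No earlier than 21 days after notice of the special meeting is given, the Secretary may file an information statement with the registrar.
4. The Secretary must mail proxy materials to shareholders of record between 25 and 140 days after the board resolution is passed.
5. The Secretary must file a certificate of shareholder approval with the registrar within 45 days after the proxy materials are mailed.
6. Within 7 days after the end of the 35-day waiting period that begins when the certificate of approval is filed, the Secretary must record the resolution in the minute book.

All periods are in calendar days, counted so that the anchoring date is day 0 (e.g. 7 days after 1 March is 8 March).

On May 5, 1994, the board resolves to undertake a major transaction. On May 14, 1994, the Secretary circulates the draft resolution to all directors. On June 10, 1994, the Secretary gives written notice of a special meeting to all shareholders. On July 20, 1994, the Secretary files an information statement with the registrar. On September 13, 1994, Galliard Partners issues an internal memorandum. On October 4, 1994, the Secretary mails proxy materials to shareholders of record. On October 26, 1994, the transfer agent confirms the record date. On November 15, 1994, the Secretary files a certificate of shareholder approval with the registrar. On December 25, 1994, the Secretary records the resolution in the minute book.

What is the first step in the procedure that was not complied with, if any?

Step 1: 50 days after May 5, 1994 (when the board resolution is passed) is June 24, 1994; done May 14, 1994 — timely.
Step 2: the window is 9–29 days after May 14, 1994 (when the draft resolution is circulated), so May 23, 1994 through June 12, 1994; done June 10, 1994, which is between those dates.
Step 3: the earliest permitted date is 21 days after June 10, 1994 (when notice of the special meeting is given), i.e. July 1, 1994; done July 20, 1994, after the minimum wait.
Step 4: the window is 25–140 days after May 5, 1994 (when the board resolution is passed), so May 30, 1994 through September 22, 1994; October 4, 1994 is 12 days past the end of the window.

Step 4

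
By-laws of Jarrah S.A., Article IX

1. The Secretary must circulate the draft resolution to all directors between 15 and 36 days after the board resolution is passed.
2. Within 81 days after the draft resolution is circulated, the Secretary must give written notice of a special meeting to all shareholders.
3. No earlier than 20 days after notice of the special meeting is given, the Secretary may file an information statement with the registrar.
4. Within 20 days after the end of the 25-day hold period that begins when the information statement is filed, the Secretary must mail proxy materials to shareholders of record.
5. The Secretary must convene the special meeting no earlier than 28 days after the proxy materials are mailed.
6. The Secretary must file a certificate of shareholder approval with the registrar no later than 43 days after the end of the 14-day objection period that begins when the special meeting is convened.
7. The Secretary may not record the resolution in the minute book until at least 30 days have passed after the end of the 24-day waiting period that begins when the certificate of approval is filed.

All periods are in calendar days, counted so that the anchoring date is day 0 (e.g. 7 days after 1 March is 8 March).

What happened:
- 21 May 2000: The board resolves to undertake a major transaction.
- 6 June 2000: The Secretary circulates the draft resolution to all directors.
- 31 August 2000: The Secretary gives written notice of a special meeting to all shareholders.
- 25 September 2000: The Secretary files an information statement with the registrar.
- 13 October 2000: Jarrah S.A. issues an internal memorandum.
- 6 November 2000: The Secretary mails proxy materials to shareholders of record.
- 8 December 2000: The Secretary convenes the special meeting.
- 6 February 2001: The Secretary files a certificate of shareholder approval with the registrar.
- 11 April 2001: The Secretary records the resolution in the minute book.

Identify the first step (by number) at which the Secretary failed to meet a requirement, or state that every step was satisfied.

Step 2

(1) the permitted window runs from 21 May 2000 + 15 = 5 June 2000 to 21 May 2000 + 36 = 26 June 2000; 6 June 2000 falls inside that range.
(2) due by 6 June 2000 + 81 days = 26 August 2000; not done until 31 August 2000, 5 days after the deadline.
That is the first point of non-compliance.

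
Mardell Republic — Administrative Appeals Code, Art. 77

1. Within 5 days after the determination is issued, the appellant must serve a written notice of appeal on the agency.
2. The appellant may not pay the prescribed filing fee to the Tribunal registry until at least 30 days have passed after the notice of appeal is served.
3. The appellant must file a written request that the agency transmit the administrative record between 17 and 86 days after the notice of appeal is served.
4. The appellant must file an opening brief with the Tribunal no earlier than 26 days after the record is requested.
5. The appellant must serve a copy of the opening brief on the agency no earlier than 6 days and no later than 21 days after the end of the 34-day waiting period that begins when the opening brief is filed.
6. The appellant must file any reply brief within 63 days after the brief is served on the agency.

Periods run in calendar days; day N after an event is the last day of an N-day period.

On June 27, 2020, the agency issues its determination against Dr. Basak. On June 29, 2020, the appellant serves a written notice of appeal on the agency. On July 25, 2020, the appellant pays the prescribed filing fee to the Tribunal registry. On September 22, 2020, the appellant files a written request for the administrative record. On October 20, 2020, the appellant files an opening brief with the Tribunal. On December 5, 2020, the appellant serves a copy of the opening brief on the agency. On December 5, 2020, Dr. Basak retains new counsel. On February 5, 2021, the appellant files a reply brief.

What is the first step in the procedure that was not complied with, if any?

Step 2

Step 1: 5 days after June 27, 2020 (when the determination is issued) is July 2, 2020; done June 29, 2020 — timely.
Step 2: the earliest permitted date is 30 days after June 29, 2020 (when the notice of appeal is served), i.e. July 29, 2020; acted on July 25, 2020, 4 days prematurely.
The procedure was therefore not followed at step 2.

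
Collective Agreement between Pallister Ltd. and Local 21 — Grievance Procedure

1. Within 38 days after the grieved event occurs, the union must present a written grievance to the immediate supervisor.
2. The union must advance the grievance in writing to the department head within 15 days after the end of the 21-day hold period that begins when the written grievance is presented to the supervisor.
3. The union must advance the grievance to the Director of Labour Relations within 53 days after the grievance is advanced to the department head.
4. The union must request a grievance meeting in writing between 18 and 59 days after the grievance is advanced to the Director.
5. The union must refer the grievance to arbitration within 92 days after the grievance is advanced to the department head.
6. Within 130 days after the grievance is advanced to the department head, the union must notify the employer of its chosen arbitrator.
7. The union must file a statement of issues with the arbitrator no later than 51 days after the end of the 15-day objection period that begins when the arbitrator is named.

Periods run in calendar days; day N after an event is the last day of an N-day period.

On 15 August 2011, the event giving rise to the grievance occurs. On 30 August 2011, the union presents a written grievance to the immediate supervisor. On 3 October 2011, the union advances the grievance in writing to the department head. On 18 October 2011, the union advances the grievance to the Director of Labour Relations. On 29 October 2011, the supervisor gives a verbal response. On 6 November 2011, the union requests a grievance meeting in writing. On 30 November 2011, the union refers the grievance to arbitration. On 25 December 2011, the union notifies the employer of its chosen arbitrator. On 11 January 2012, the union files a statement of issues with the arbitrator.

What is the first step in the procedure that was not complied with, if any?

None — every step was satisfied

Step 1: 38 days after 15 August 2011 (when the grieved event occurs) is 22 September 2011; done 30 August 2011 — timely.
Step 2: 15 days after 20 September 2011 (end of the 21-day hold period, which began when the written grievance is presented to the supervisor on 30 August 2011) is 5 October 2011; done 3 October 2011 — timely.
Step 3: 53 days after 3 October 2011 (when the grievance is advanced to the department head) is 25 November 2011; done 18 October 2011 — timely.
Step 4: the window is 18–59 days after 18 October 2011 (when the grievance is advanced to the Director), so 5 November 2011 through 16 December 2011; done 6 November 2011 — within the window.
Step 5: 92 days after 3 October 2011 (when the grievance is advanced to the department head) is 3 January 2012; 30 November 2011 is within that limit.
Step 6: 130 days after 3 October 2011 (when the grievance is advanced to the department head) is 10 February 2012; completed 25 December 2011, before the deadline.
Step 7: 51 days after 9 January 2012 (end of the 15-day objection period, which began when the arbitrator is named on 25 December 2011) is 29 February 2012; done 11 January 2012 — timely.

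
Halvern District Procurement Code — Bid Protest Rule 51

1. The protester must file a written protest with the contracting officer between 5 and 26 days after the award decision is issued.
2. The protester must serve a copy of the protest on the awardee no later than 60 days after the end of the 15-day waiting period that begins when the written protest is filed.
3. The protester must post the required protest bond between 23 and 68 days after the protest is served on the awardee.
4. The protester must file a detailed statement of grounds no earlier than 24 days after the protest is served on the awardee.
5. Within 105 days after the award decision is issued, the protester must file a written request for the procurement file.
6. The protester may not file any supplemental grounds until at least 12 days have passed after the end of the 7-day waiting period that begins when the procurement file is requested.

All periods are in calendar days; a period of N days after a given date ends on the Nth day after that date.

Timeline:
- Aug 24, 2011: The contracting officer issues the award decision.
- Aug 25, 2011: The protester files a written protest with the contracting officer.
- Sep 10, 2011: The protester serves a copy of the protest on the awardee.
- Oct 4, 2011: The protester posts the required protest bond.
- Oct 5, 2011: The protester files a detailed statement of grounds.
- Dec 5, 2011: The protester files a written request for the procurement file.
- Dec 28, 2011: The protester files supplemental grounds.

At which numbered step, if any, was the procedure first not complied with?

Step 1 — 5 and 26 days from Aug 24, 2011 (when the award decision is issued) are Aug 29, 2011 and Sep 19, 2011 respectively; Aug 25, 2011 is 4 days too early.

Step 1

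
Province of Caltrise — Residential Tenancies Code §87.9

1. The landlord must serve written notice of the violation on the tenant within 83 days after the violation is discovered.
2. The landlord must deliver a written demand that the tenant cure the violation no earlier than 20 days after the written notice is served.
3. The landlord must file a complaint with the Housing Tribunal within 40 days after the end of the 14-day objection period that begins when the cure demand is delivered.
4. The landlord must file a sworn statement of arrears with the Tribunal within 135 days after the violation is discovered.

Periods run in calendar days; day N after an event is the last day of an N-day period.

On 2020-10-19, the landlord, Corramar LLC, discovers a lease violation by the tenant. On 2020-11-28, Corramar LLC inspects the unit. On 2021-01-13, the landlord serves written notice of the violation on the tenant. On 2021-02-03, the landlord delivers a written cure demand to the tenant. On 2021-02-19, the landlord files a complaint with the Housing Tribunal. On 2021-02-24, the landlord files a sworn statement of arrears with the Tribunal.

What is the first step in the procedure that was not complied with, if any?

Step 1

Step 1: 83 days after 2020-10-19 (when the violation is discovered) is 2021-01-10; done 2021-01-13 — 3 days late.
No need to go further; step 1 was not satisfied.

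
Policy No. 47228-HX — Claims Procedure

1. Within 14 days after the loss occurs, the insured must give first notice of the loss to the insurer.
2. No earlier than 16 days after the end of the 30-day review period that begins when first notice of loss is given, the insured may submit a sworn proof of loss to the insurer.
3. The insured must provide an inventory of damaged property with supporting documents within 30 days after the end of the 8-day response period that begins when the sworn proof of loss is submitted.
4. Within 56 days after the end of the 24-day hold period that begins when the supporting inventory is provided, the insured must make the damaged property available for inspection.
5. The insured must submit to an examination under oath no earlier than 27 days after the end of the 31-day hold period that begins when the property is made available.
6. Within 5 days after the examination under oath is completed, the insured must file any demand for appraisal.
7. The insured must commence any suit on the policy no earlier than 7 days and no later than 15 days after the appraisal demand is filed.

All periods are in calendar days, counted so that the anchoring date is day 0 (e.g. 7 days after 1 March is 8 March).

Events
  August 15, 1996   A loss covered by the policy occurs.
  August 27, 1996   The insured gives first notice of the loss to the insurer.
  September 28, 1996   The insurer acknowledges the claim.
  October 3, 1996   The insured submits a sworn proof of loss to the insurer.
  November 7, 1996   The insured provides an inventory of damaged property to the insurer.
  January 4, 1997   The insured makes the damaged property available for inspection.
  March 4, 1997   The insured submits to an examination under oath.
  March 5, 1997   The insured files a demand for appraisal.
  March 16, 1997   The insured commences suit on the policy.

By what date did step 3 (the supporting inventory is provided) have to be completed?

November 10, 1996

The sworn proof of loss is submitted on October 3, 1996; the 8-day response period therefore ends October 11, 1996, and step 3 runs from that date. 30 days after October 11, 1996 is November 10, 1996.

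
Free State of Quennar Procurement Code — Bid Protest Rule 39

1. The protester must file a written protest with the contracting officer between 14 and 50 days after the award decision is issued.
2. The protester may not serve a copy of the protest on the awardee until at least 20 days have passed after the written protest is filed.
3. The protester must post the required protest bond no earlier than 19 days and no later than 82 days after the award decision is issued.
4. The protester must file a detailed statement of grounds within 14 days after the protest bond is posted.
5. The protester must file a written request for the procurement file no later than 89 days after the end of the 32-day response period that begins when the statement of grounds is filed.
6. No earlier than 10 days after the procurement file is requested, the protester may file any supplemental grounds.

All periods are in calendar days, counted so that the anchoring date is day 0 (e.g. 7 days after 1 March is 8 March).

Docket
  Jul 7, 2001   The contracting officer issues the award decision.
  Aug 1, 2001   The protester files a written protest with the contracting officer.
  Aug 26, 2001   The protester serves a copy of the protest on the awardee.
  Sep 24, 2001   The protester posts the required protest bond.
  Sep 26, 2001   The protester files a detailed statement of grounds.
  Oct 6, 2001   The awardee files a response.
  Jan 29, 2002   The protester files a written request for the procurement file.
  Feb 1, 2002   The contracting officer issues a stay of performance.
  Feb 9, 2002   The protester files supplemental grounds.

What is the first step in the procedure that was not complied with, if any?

Step 5

Step 1: the window is 14–50 days after Jul 7, 2001 (when the award decision is issued), so Jul 21, 2001 through Aug 26, 2001; Aug 1, 2001 falls inside that range.
Step 2: the earliest permitted date is 20 days after Aug 1, 2001 (when the written protest is filed), i.e. Aug 21, 2001; Aug 26, 2001 is on or after that date.
Step 3: the window is 19–82 days after Jul 7, 2001 (when the award decision is issued), so Jul 26, 2001 through Sep 27, 2001; done Sep 24, 2001, which is between those dates.
Step 4: 14 days after Sep 24, 2001 (when the protest bond is posted) is Oct 8, 2001; completed Sep 26, 2001, before the deadline.
Step 5: 89 days after Oct 28, 2001 (end of the 32-day response period, which began when the statement of grounds is filed on Sep 26, 2001) is Jan 25, 2002; not done until Jan 29, 2002, 4 days after the deadline.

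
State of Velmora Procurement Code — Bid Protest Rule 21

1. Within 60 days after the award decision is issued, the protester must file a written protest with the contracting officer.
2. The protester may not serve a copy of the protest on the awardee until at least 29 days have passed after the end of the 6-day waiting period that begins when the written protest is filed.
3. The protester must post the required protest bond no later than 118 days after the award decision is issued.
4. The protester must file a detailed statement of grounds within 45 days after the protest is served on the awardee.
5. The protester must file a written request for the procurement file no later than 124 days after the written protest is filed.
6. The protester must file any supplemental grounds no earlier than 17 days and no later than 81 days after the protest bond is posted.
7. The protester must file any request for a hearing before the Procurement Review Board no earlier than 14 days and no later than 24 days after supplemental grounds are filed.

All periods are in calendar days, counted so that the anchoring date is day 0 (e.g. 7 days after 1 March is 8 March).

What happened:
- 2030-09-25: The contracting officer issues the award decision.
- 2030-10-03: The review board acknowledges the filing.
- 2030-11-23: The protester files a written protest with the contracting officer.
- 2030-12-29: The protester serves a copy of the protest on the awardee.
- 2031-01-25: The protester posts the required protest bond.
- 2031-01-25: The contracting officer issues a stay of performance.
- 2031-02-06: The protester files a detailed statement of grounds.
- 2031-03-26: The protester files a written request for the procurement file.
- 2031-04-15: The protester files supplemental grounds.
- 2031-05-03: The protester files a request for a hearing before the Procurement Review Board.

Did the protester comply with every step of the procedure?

No

(1) due by 2030-09-25 + 60 days = 2030-11-24; done 2030-11-23 — timely.
(2) permitted from 2030-11-29 + 29 days = 2030-12-28 onward; done 2030-12-29, after the minimum wait.
(3) due by 2030-09-25 + 118 days = 2031-01-21; done 2031-01-25 — 4 days late.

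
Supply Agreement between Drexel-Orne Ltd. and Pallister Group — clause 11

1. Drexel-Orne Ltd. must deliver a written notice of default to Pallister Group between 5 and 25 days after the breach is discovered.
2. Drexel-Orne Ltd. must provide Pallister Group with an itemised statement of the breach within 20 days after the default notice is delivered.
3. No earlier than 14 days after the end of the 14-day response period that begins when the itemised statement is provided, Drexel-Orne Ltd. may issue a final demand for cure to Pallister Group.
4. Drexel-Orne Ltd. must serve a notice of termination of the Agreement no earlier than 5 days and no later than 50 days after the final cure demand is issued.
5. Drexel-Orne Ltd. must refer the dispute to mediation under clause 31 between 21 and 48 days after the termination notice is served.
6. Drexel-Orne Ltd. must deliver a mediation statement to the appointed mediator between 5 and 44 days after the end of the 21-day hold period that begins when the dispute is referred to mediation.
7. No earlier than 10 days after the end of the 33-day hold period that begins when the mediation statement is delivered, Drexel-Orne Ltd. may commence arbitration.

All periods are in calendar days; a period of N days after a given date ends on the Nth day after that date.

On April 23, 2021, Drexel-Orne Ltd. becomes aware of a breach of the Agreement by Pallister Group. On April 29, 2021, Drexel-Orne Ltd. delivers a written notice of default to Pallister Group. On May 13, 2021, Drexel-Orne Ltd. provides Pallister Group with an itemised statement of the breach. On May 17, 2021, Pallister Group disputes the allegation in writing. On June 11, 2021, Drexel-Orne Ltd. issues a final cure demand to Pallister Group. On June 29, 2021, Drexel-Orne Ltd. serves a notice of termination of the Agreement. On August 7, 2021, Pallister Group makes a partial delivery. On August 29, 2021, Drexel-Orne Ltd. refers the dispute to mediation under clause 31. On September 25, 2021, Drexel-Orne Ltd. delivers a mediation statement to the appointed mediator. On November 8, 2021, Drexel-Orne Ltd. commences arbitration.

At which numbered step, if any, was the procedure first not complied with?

Step 1: the window is 5–25 days after April 23, 2021 (when the breach is discovered), so April 28, 2021 through May 18, 2021; done April 29, 2021, which is between those dates.
Step 2: 20 days after April 29, 2021 (when the default notice is delivered) is May 19, 2021; May 13, 2021 is within that limit.
Step 3: the earliest permitted date is 14 days after May 27, 2021 (end of the 14-day response period, which began when the itemised statement is provided on May 13, 2021), i.e. June 10, 2021; done June 11, 2021 — permitted.
Step 4: the window is 5–50 days after June 11, 2021 (when the final cure demand is issued), so June 16, 2021 through July 31, 2021; done June 29, 2021 — within the window.
Step 5: the window is 21–48 days after June 29, 2021 (when the termination notice is served), so July 20, 2021 through August 16, 2021; done August 29, 2021 — 13 days after the window closed.
The analysis stops there.

Step 5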